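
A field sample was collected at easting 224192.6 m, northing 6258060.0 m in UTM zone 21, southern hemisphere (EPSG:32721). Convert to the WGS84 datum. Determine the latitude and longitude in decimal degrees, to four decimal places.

lat -33.7817°, lon -59.9785°

Zone 21S: λ₀ = -57°, k₀ = 0.9996, false easting 500000 m, false northing 10000000 m.
Meridian distance M = (N − FN)/k₀ = -3743437.4 m.
Inverse transverse Mercator on WGS84 gives φ = -33.78169995°, λ = -59.97849987°.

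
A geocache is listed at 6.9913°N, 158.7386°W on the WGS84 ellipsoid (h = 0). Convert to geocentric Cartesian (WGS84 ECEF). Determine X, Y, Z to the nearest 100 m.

X -5900100 m, Y -2295800 m, Z 771200 m

WGS84: a = 6378137 m, e² = 0.006694380; N(φ) = a/√(1−e²sin²φ) = 6378453.316 m.
X = (N+h)·cosφ·cosλ = -5900110.551 m; Y = (N+h)·cosφ·sinλ = -2295779.074 m; Z = (N(1−e²)+h)·sinφ = 771179.240 m.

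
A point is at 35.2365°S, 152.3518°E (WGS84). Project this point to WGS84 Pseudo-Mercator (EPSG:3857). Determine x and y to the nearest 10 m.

Web Mercator is spherical with R = a = 6378137 m.
x = R·λ = 6378137 × 2.659040531 = 16959724.797 m.
y = R·ln tan(π/4 + φ/2) = 6378137 × -0.657882886 = -4196067.176 m.

x 16959720 m, y -4196070 m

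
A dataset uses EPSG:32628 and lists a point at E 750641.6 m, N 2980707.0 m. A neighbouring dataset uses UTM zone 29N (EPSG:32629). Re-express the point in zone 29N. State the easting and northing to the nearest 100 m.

E 154800 m, N 2983000 m

UTM 28N → geographic: φ = 26.92570021°, λ = -12.47589995°.
UTM 29N (λ₀ = -9°) forward: E = 154785.796 m, N = 2982951.512 m.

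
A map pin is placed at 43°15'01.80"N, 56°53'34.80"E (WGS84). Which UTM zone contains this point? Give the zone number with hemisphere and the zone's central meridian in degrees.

UTM zone = ⌊(λ + 180)/6⌋ + 1; 56.8930° ∈ [54°, 60°) → zone 40.
Hemisphere: N (φ ≥ 0).
Central meridian λ₀ = 6×40 − 183 = 57°.

Zone 40N, central meridian 57°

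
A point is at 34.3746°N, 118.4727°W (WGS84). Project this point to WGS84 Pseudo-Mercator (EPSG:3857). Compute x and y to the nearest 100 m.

Web Mercator is spherical with R = a = 6378137 m.
x = R·λ = 6378137 × -2.067738689 = -13188320.637 m.
y = R·ln tan(π/4 + φ/2) = 6378137 × 0.639561874 = 4079213.250 m.

x -13188300 m, y 4079200 m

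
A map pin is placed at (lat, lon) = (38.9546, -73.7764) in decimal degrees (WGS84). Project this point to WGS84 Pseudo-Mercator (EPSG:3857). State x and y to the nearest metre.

x -8212751 m, y 4715170 m

Web Mercator is spherical with R = a = 6378137 m.
x = R·λ = 6378137 × -1.287641090 = -8212751.281 m.
y = R·ln tan(π/4 + φ/2) = 6378137 × 0.739270809 = 4715170.497 m.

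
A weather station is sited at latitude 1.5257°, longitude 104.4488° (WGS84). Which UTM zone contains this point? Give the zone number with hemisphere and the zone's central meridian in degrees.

Zone 48N, central meridian 105°

UTM zone = ⌊(λ + 180)/6⌋ + 1; 104.4488° ∈ [102°, 108°) → zone 48.
Hemisphere: N (φ ≥ 0).
Central meridian λ₀ = 6×48 − 183 = 105°.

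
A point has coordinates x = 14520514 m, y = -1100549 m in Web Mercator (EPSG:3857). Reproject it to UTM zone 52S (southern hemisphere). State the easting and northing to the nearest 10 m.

Web Mercator inverse (R = 6378137 m) → φ = -9.83770299°, λ = 130.43999659°.
UTM 52S forward: E = 657910.602 m, N = 8912192.454 m.

E 657910 m, N 8912190 m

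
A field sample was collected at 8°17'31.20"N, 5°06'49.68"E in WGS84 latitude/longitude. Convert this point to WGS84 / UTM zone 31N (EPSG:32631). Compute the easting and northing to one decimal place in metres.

E 732821.3 m, N 917198.7 m

Zone 31 central meridian λ₀ = 6×31 − 183 = 3°; Δλ = +2.1138°.
Transverse Mercator on WGS84 with k₀ = 0.9996 gives E = 732821.254 m, N = 917198.719 m.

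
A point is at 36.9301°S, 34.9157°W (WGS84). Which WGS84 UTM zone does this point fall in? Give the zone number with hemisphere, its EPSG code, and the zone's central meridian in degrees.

UTM zone = ⌊(λ + 180)/6⌋ + 1; -34.9157° ∈ [-36°, -30°) → zone 25.
Hemisphere: S (φ < 0).
Central meridian λ₀ = 6×25 − 183 = -33°.
EPSG code: 32725.

Zone 25S (EPSG:32725), central meridian -33°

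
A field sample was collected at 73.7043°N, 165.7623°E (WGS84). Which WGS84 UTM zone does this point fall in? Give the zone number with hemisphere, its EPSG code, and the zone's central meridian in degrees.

Zone 58N (EPSG:32658), central meridian 165°

UTM zone = ⌊(λ + 180)/6⌋ + 1; 165.7623° ∈ [162°, 168°) → zone 58.
Hemisphere: N (φ ≥ 0).
Central meridian λ₀ = 6×58 − 183 = 165°.
EPSG code: 32658.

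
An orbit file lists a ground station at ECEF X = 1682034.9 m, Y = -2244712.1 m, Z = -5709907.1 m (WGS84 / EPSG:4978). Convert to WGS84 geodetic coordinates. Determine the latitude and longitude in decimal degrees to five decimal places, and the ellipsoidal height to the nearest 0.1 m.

lat -63.98940°, lon -53.15460°, h 790.3 m

λ = atan2(Y, X) = -53.15460052°; p = √(X²+Y²) = 2804990.9 m.
Bowring's method on WGS84 (a = 6378137 m, b = 6356752.314 m) gives φ = -63.98940014°, h = 790.309 m.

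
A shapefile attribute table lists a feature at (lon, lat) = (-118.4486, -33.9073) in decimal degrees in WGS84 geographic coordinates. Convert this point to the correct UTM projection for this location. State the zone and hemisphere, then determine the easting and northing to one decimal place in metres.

Longitude -118.4486° lies in the 6° band [-120°, -114°), giving zone 11; latitude is south of the equator, so 11S.
Zone 11 central meridian λ₀ = 6×11 − 183 = -117°; Δλ = -1.4486°.
Transverse Mercator on WGS84 with k₀ = 0.9996 gives E = 366074.358 m, N = 6247177.769 m.

Zone 11S: E 366074.4 m, N 6247177.8 m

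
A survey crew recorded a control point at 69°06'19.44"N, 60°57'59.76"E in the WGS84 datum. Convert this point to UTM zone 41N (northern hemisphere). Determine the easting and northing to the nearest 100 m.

Zone 41 central meridian λ₀ = 6×41 − 183 = 63°; Δλ = -2.0334°.
Transverse Mercator on WGS84 with k₀ = 0.9996 gives E = 419077.936 m, N = 7667456.477 m.

E 419100 m, N 7667500 m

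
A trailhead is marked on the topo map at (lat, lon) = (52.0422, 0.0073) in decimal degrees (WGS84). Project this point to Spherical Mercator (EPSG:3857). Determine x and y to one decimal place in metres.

Web Mercator is spherical with R = a = 6378137 m.
x = R·λ = 6378137 × 0.000127409 = 812.632 m.
y = R·ln tan(π/4 + φ/2) = 6378137 × 1.067358596 = 6807759.355 m.

x 812.6 m, y 6807759.4 m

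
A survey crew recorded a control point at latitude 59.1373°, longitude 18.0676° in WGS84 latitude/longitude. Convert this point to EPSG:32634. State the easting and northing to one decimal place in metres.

E 332232.7 m, N 6559027.1 m

Zone 34 central meridian λ₀ = 6×34 − 183 = 21°; Δλ = -2.9324°.
Transverse Mercator on WGS84 with k₀ = 0.9996 gives E = 332232.731 m, N = 6559027.095 m.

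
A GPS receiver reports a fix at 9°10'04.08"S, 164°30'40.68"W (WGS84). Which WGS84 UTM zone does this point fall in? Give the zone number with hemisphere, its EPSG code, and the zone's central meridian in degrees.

Zone 3S (EPSG:32703), central meridian -165°

UTM zone = ⌊(λ + 180)/6⌋ + 1; -164.5113° ∈ [-168°, -162°) → zone 3.
Hemisphere: S (φ < 0).
Central meridian λ₀ = 6×3 − 183 = -165°.
EPSG code: 32703.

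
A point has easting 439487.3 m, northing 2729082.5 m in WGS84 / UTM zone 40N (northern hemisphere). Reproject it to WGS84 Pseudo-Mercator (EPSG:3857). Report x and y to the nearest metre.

Unproject from UTM 40N (λ₀ = 57°) → φ = 24.67489975°, λ = 56.40189958°.
Web Mercator (R = 6378137 m): x = 6278630.741 m, y = 2835865.903 m.

x 6278631 m, y 2835866 m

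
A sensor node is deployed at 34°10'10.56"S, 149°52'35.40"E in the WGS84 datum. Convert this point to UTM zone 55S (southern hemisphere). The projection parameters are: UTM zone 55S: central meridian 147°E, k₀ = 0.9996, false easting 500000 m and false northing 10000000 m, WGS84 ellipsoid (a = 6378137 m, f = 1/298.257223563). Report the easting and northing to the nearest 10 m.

E 765150 m, N 6215300 m

Zone 55 central meridian λ₀ = 6×55 − 183 = 147°; Δλ = +2.8765°.
Transverse Mercator on WGS84 with k₀ = 0.9996 gives E = 765150.884 m, N = 6215298.740 m.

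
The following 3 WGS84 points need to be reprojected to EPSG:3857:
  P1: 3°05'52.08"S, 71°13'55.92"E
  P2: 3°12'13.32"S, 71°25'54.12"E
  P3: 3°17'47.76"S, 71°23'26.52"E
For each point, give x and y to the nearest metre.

Web Mercator: x = R·λ, y = R·ln tan(π/4+φ/2), R = 6378137 m.
P1 (-3.0978°, 71.2322°) → (7929532.232, -345013.651) m.
P2 (-3.2037°, 71.4317°) → (7951740.470, -356820.234) m.
P3 (-3.2966°, 71.3907°) → (7947176.371, -367178.477) m.

P1: x 7929532 m, y -345014 m; P2: x 7951740 m, y -356820 m; P3: x 7947176 m, y -367178 m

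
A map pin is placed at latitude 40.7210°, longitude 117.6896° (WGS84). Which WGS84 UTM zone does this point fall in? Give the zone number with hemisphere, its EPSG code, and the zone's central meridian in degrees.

Zone 50N (EPSG:32650), central meridian 117°

UTM zone = ⌊(λ + 180)/6⌋ + 1; 117.6896° ∈ [114°, 120°) → zone 50.
Hemisphere: N (φ ≥ 0).
Central meridian λ₀ = 6×50 − 183 = 117°.
EPSG code: 32650.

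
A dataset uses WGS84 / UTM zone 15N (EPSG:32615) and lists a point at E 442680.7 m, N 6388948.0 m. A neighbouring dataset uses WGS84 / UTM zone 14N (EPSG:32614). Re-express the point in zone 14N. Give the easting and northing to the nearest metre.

E 800729 m, N 6399726 m

UTM 15N → geographic: φ = 57.63919997°, λ = -93.96010013°.
UTM 14N (λ₀ = -99°) forward: E = 800729.071 m, N = 6399726.035 m.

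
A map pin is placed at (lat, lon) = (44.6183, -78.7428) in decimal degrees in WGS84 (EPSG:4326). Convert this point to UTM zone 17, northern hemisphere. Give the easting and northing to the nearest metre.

E 679080 m, N 4943028 m

Zone 17 central meridian λ₀ = 6×17 − 183 = -81°; Δλ = +2.2572°.
Transverse Mercator on WGS84 with k₀ = 0.9996 gives E = 679079.779 m, N = 4943028.070 m.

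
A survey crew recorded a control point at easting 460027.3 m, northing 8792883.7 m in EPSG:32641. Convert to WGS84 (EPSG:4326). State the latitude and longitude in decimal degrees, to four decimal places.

Zone 41N: λ₀ = 63°, k₀ = 0.9996, false easting 500000 m.
Meridian distance M = (N − FN)/k₀ = 8796402.3 m.
Inverse transverse Mercator on WGS84 gives φ = 79.19939965°, λ = 61.08889918°.

lat 79.1994°, lon 61.0889°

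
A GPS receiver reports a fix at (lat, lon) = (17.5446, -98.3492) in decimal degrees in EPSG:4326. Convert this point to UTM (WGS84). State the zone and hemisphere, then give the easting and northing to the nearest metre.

Zone 14N: E 569071 m, N 1939921 m

Longitude -98.3492° lies in the 6° band [-102°, -96°), giving zone 14; latitude is north of the equator, so 14N.
Zone 14 central meridian λ₀ = 6×14 − 183 = -99°; Δλ = +0.6508°.
Transverse Mercator on WGS84 with k₀ = 0.9996 gives E = 569071.295 m, N = 1939921.283 m.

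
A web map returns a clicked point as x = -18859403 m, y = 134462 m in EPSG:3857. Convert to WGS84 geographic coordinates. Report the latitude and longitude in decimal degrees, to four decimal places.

R = 6378137 m. λ = x/R = -169.41689964°.
φ = 2·arctan(exp(y/R)) − 90° = 2·arctan(1.02131) − 90° = 1.20780323°.

lat 1.2078°, lon -169.4169°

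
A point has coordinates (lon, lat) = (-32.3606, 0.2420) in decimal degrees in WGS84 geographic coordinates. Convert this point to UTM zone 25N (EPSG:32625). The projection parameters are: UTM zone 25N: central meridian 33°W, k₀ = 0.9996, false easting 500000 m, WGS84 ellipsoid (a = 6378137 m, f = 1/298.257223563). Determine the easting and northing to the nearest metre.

Zone 25 central meridian λ₀ = 6×25 − 183 = -33°; Δλ = +0.6394°.
Transverse Mercator on WGS84 with k₀ = 0.9996 gives E = 571150.068 m, N = 26749.950 m.

E 571150 m, N 26750 m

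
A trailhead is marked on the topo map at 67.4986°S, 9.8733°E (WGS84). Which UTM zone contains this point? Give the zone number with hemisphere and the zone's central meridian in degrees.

UTM zone = ⌊(λ + 180)/6⌋ + 1; 9.8733° ∈ [6°, 12°) → zone 32.
Hemisphere: S (φ < 0).
Central meridian λ₀ = 6×32 − 183 = 9°.

Zone 32S, central meridian 9°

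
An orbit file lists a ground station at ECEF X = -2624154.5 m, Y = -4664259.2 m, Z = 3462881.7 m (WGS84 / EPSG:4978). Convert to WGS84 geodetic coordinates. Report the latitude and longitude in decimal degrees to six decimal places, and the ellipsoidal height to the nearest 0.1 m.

λ = atan2(Y, X) = -119.36250024°; p = √(X²+Y²) = 5351775.5 m.
Bowring's method on WGS84 (a = 6378137 m, b = 6356752.314 m) gives φ = 33.08069953°, h = 2602.317 m.

lat 33.080700°, lon -119.362500°, h 2602.3 m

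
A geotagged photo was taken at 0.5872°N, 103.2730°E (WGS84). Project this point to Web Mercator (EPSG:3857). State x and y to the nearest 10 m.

Web Mercator is spherical with R = a = 6378137 m.
x = R·λ = 6378137 × 1.802453878 = 11496297.773 m.
y = R·ln tan(π/4 + φ/2) = 6378137 × 0.010248753 = 65367.949 m.

x 11496300 m, y 65370 m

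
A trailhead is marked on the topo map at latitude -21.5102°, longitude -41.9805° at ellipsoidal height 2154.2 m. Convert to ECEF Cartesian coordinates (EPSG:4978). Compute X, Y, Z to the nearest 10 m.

WGS84: a = 6378137 m, e² = 0.006694380; N(φ) = a/√(1−e²sin²φ) = 6381009.174 m.
X = (N+h)·cosφ·cosλ = 4414585.152 m; Y = (N+h)·cosφ·sinλ = -3972190.619 m; Z = (N(1−e²)+h)·sinφ = -2324831.582 m.

X 4414590 m, Y -3972190 m, Z -2324830 m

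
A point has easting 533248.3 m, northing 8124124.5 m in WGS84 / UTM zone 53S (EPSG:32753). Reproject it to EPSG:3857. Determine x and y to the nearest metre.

x 15062896 m, y -1916926 m

Unproject from UTM 53S (λ₀ = 135°) → φ = -16.96649958°, λ = 135.31230037°.
Web Mercator (R = 6378137 m): x = 15062896.375 m, y = -1916925.743 m.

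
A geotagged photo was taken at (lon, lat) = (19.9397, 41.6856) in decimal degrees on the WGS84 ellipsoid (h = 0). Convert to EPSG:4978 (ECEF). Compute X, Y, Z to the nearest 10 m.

X 4484320 m, Y 1626820 m, Z 4219590 m

WGS84: a = 6378137 m, e² = 0.006694380; N(φ) = a/√(1−e²sin²φ) = 6387600.220 m.
X = (N+h)·cosφ·cosλ = 4484324.685 m; Y = (N+h)·cosφ·sinλ = 1626818.090 m; Z = (N(1−e²)+h)·sinφ = 4219588.883 m.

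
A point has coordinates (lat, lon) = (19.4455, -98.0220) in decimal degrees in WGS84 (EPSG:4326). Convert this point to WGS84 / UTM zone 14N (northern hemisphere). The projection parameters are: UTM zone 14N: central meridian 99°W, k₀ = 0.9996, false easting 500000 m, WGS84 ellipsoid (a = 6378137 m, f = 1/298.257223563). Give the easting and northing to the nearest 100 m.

E 602700 m, N 2150400 m

Zone 14 central meridian λ₀ = 6×14 − 183 = -99°; Δλ = +0.9780°.
Transverse Mercator on WGS84 with k₀ = 0.9996 gives E = 602661.269 m, N = 2150413.946 m.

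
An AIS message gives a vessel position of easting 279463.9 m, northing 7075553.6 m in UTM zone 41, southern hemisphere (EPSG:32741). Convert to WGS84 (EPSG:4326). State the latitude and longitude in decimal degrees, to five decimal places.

Zone 41S: λ₀ = 63°, k₀ = 0.9996, false easting 500000 m, false northing 10000000 m.
Meridian distance M = (N − FN)/k₀ = -2925616.6 m.
Inverse transverse Mercator on WGS84 gives φ = -26.42320043°, λ = 60.78870001°.

lat -26.42320°, lon 60.78870°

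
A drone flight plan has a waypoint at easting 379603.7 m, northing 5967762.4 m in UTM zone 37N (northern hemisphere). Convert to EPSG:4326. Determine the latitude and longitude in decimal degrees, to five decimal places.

Zone 37N: λ₀ = 39°, k₀ = 0.9996, false easting 500000 m.
Meridian distance M = (N − FN)/k₀ = 5970150.5 m.
Inverse transverse Mercator on WGS84 gives φ = 53.84439997°, λ = 37.17000075°.

lat 53.84440°, lon 37.17000°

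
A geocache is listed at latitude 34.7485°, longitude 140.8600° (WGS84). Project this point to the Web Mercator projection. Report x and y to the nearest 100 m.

Web Mercator is spherical with R = a = 6378137 m.
x = R·λ = 6378137 × 2.458470784 = 15680463.473 m.
y = R·ln tan(π/4 + φ/2) = 6378137 × 0.647486187 = 4129755.606 m.

x 15680500 m, y 4129800 m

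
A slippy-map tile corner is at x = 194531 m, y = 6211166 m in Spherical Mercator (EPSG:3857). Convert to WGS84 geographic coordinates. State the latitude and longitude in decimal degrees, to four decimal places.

R = 6378137 m. λ = x/R = 1.74750171°.
φ = 2·arctan(exp(y/R)) − 90° = 2·arctan(2.64804) − 90° = 48.62319708°.

lat 48.6232°, lon 1.7475°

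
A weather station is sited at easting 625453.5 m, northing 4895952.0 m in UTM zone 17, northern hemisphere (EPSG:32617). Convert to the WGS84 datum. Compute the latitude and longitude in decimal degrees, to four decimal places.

Zone 17N: λ₀ = -81°, k₀ = 0.9996, false easting 500000 m.
Meridian distance M = (N − FN)/k₀ = 4897911.2 m.
Inverse transverse Mercator on WGS84 gives φ = 44.20600040°, λ = -79.42979950°.

lat 44.2060°, lon -79.4298°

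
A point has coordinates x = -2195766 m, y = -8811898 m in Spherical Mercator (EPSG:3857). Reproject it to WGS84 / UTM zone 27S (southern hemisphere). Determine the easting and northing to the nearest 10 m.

E 567220 m, N 3147430 m

Web Mercator inverse (R = 6378137 m) → φ = -61.80010028°, λ = -19.72490158°.
UTM 27S forward: E = 567220.292 m, N = 3147429.315 m.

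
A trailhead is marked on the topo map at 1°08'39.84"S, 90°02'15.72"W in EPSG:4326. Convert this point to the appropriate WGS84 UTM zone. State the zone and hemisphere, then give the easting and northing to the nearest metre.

Zone 15S: E 829712 m, N 9873339 m

Longitude -90.0377° lies in the 6° band [-96°, -90°), giving zone 15; latitude is south of the equator, so 15S.
Zone 15 central meridian λ₀ = 6×15 − 183 = -93°; Δλ = +2.9623°.
Transverse Mercator on WGS84 with k₀ = 0.9996 gives E = 829712.311 m, N = 9873338.900 m.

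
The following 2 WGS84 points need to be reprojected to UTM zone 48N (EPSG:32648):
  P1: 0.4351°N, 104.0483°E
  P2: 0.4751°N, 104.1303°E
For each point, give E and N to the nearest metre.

P1: E 394098 m, N 48098 m; P2: E 403224 m, N 52519 m

UTM zone 48N: λ₀ = 105°, k₀ = 0.9996.
P1 (0.4351°, 104.0483°) → (394097.749, 48098.312) m.
P2 (0.4751°, 104.1303°) → (403223.729, 52518.928) m.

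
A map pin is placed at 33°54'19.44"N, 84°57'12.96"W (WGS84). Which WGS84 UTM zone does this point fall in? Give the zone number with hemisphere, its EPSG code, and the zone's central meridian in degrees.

Zone 16N (EPSG:32616), central meridian -87°

UTM zone = ⌊(λ + 180)/6⌋ + 1; -84.9536° ∈ [-90°, -84°) → zone 16.
Hemisphere: N (φ ≥ 0).
Central meridian λ₀ = 6×16 − 183 = -87°.
EPSG code: 32616.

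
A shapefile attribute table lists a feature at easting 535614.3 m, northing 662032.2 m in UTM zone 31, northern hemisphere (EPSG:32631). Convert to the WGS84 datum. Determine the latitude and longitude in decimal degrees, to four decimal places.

Zone 31N: λ₀ = 3°, k₀ = 0.9996, false easting 500000 m.
Meridian distance M = (N − FN)/k₀ = 662297.1 m.
Inverse transverse Mercator on WGS84 gives φ = 5.98929998°, λ = 3.32179998°.

lat 5.9893°, lon 3.3218°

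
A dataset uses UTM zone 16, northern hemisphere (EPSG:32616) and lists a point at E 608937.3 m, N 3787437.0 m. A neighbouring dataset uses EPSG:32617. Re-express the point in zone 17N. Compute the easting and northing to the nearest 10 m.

UTM 16N → geographic: φ = 34.22230003°, λ = -85.81730015°.
UTM 17N (λ₀ = -81°) forward: E = 56101.541 m, N = 3797314.447 m.

E 56100 m, N 3797310 m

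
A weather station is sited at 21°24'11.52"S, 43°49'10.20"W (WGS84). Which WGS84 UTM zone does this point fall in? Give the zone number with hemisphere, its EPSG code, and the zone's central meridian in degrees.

Zone 23S (EPSG:32723), central meridian -45°

UTM zone = ⌊(λ + 180)/6⌋ + 1; -43.8195° ∈ [-48°, -42°) → zone 23.
Hemisphere: S (φ < 0).
Central meridian λ₀ = 6×23 − 183 = -45°.
EPSG code: 32723.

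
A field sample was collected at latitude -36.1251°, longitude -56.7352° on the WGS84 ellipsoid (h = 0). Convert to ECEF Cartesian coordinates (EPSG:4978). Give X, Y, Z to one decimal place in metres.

WGS84: a = 6378137 m, e² = 0.006694380; N(φ) = a/√(1−e²sin²φ) = 6385570.179 m.
X = (N+h)·cosφ·cosλ = 2829115.947 m; Y = (N+h)·cosφ·sinλ = -4312689.015 m; Z = (N(1−e²)+h)·sinφ = -3739412.818 m.

X 2829115.9 m, Y -4312689.0 m, Z -3739412.8 m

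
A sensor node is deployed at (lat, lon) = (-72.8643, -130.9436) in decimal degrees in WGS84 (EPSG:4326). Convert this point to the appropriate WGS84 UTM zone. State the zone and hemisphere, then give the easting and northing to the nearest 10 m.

Zone 9S: E 436090 m, N 1913620 m

Longitude -130.9436° lies in the 6° band [-132°, -126°), giving zone 9; latitude is south of the equator, so 9S.
Zone 9 central meridian λ₀ = 6×9 − 183 = -129°; Δλ = -1.9436°.
Transverse Mercator on WGS84 with k₀ = 0.9996 gives E = 436092.389 m, N = 1913621.883 m.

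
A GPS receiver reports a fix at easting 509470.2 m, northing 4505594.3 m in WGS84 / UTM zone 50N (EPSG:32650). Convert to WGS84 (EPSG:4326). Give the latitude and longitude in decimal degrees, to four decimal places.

Zone 50N: λ₀ = 117°, k₀ = 0.9996, false easting 500000 m.
Meridian distance M = (N − FN)/k₀ = 4507397.3 m.
Inverse transverse Mercator on WGS84 gives φ = 40.70119972°, λ = 117.11209965°.

lat 40.7012°, lon 117.1121°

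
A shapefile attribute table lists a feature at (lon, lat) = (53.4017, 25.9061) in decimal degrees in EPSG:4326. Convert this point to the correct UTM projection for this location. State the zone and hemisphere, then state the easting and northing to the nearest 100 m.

Zone 39N: E 740600 m, N 2867500 m

Longitude 53.4017° lies in the 6° band [48°, 54°), giving zone 39; latitude is north of the equator, so 39N.
Zone 39 central meridian λ₀ = 6×39 − 183 = 51°; Δλ = +2.4017°.
Transverse Mercator on WGS84 with k₀ = 0.9996 gives E = 740591.160 m, N = 2867488.985 m.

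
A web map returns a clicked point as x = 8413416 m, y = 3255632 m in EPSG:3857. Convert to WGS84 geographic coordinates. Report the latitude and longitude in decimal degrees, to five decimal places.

lat 28.05280°, lon 75.57900°

R = 6378137 m. λ = x/R = 75.57900184°.
φ = 2·arctan(exp(y/R)) − 90° = 2·arctan(1.66602) − 90° = 28.05279767°.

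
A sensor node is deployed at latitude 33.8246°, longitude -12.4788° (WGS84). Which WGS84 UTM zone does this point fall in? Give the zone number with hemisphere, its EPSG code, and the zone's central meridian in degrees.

Zone 28N (EPSG:32628), central meridian -15°

UTM zone = ⌊(λ + 180)/6⌋ + 1; -12.4788° ∈ [-18°, -12°) → zone 28.
Hemisphere: N (φ ≥ 0).
Central meridian λ₀ = 6×28 − 183 = -15°.
EPSG code: 32628.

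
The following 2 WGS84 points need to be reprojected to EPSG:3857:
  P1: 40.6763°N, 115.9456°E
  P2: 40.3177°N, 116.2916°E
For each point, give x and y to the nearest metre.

Web Mercator: x = R·λ, y = R·ln tan(π/4+φ/2), R = 6378137 m.
P1 (40.6763°, 115.9456°) → (12907005.152, 4964712.596) m.
P2 (40.3177°, 116.2916°) → (12945521.696, 4912217.552) m.

P1: x 12907005 m, y 4964713 m; P2: x 12945522 m, y 4912218 m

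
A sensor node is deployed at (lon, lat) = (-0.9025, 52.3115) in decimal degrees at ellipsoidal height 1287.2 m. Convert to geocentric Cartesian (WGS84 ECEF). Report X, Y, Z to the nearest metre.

X 3907892 m, Y -61561 m, Z 5025087 m

WGS84: a = 6378137 m, e² = 0.006694380; N(φ) = a/√(1−e²sin²φ) = 6391548.441 m.
X = (N+h)·cosφ·cosλ = 3907891.692 m; Y = (N+h)·cosφ·sinλ = -61560.625 m; Z = (N(1−e²)+h)·sinφ = 5025086.873 m.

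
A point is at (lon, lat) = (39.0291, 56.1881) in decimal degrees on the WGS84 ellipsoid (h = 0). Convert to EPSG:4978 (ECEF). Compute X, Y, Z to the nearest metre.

WGS84: a = 6378137 m, e² = 0.006694380; N(φ) = a/√(1−e²sin²φ) = 6392926.303 m.
X = (N+h)·cosφ·cosλ = 2763528.379 m; Y = (N+h)·cosφ·sinλ = 2240186.076 m; Z = (N(1−e²)+h)·sinφ = 5276125.293 m.

X 2763528 m, Y 2240186 m, Z 5276125 m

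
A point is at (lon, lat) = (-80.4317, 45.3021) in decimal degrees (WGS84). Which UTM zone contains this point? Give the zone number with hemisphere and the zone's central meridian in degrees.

Zone 17N, central meridian -81°

UTM zone = ⌊(λ + 180)/6⌋ + 1; -80.4317° ∈ [-84°, -78°) → zone 17.
Hemisphere: N (φ ≥ 0).
Central meridian λ₀ = 6×17 − 183 = -81°.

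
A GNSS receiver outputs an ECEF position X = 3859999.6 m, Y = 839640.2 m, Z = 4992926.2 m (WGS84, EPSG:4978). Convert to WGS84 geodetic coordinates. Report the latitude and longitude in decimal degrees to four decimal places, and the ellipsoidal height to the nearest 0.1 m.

lat 51.8370°, lon 12.2720°, h 1664.8 m

λ = atan2(Y, X) = 12.27199999°; p = √(X²+Y²) = 3950264.9 m.
Bowring's method on WGS84 (a = 6378137 m, b = 6356752.314 m) gives φ = 51.83700020°, h = 1664.842 m.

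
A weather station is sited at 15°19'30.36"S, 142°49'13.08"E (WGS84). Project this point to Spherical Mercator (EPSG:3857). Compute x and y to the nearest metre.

x 15898683 m, y -1726695 m

Web Mercator is spherical with R = a = 6378137 m.
x = R·λ = 6378137 × 2.492684474 = 15898683.071 m.
y = R·ln tan(π/4 + φ/2) = 6378137 × -0.270720974 = -1726695.462 m.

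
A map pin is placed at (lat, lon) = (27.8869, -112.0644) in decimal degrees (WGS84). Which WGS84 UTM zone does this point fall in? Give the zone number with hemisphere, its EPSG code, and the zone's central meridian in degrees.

UTM zone = ⌊(λ + 180)/6⌋ + 1; -112.0644° ∈ [-114°, -108°) → zone 12.
Hemisphere: N (φ ≥ 0).
Central meridian λ₀ = 6×12 − 183 = -111°.
EPSG code: 32612.

Zone 12N (EPSG:32612), central meridian -111°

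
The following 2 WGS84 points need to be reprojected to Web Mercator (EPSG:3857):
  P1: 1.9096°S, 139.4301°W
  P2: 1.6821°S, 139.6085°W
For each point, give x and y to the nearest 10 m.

P1: x -15521290 m, y -212620 m; P2: x -15541150 m, y -187280 m

Web Mercator: x = R·λ, y = R·ln tan(π/4+φ/2), R = 6378137 m.
P1 (-1.9096°, -139.4301°) → (-15521287.733, -212615.066) m.
P2 (-1.6821°, -139.6085°) → (-15541147.130, -187277.420) m.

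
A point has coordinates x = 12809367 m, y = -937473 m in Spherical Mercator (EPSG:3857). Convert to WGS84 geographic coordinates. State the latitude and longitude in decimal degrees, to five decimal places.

R = 6378137 m. λ = x/R = 115.06850156°.
φ = 2·arctan(exp(y/R)) − 90° = 2·arctan(0.86331) − 90° = -8.39130341°.

lat -8.39130°, lon 115.06850°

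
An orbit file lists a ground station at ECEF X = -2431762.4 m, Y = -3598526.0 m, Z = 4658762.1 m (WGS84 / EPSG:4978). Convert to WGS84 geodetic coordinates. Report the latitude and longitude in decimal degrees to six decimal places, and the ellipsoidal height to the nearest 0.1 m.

λ = atan2(Y, X) = -124.04949990°; p = √(X²+Y²) = 4343139.2 m.
Bowring's method on WGS84 (a = 6378137 m, b = 6356752.314 m) gives φ = 47.19989992°, h = 2547.742 m.

lat 47.199900°, lon -124.049500°, h 2547.7 m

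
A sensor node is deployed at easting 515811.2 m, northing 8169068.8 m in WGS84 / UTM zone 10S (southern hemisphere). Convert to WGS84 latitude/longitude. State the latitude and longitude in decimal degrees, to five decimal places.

Zone 10S: λ₀ = -123°, k₀ = 0.9996, false easting 500000 m, false northing 10000000 m.
Meridian distance M = (N − FN)/k₀ = -1831663.9 m.
Inverse transverse Mercator on WGS84 gives φ = -16.56040037°, λ = -122.85180015°.

lat -16.56040°, lon -122.85180°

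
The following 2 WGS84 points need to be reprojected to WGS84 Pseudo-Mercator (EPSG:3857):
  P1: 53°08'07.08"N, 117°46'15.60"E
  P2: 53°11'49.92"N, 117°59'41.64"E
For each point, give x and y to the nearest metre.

Web Mercator: x = R·λ, y = R·ln tan(π/4+φ/2), R = 6378137 m.
P1 (53.1353°, 117.7710°) → (13110207.750, 7008064.077) m.
P2 (53.1972°, 117.9949°) → (13135132.184, 7019558.212) m.

P1: x 13110208 m, y 7008064 m; P2: x 13135132 m, y 7019558 m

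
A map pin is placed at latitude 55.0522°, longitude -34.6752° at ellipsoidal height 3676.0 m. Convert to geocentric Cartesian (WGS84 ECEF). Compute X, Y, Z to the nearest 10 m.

X 3013190 m, Y -2084500 m, Z 5207730 m

WGS84: a = 6378137 m, e² = 0.006694380; N(φ) = a/√(1−e²sin²φ) = 6392529.122 m.
X = (N+h)·cosφ·cosλ = 3013186.958 m; Y = (N+h)·cosφ·sinλ = -2084500.580 m; Z = (N(1−e²)+h)·sinφ = 5207727.595 m.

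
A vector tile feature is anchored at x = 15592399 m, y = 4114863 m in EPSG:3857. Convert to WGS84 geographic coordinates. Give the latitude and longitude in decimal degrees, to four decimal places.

lat 34.6385°, lon 140.0689°

R = 6378137 m. λ = x/R = 140.06890338°.
φ = 2·arctan(exp(y/R)) − 90° = 2·arctan(1.90628) − 90° = 34.63850287°.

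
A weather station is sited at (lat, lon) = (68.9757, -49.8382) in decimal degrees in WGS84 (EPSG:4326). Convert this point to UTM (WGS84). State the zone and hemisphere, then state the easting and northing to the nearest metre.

Longitude -49.8382° lies in the 6° band [-54°, -48°), giving zone 22; latitude is north of the equator, so 22N.
Zone 22 central meridian λ₀ = 6×22 − 183 = -51°; Δλ = +1.1618°.
Transverse Mercator on WGS84 with k₀ = 0.9996 gives E = 546514.215 m, N = 7652092.799 m.

Zone 22N: E 546514 m, N 7652093 m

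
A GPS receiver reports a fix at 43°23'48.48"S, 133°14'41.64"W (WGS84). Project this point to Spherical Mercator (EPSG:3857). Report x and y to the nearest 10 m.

x -14832750 m, y -5372570 m

Web Mercator is spherical with R = a = 6378137 m.
x = R·λ = 6378137 × -2.325562216 = -14832754.419 m.
y = R·ln tan(π/4 + φ/2) = 6378137 × -0.842340829 = -5372565.208 m.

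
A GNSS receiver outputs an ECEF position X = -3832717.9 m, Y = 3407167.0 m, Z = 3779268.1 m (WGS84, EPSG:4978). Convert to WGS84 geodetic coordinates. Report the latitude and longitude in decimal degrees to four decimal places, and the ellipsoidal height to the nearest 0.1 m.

lat 36.5726°, lon 138.3639°, h -234.2 m

λ = atan2(Y, X) = 138.36390001°; p = √(X²+Y²) = 5128207.6 m.
Bowring's method on WGS84 (a = 6378137 m, b = 6356752.314 m) gives φ = 36.57260005°, h = -234.231 m.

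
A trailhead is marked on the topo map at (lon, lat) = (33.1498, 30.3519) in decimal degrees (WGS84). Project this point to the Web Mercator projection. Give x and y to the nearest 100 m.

x 3690200 m, y 3548900 m

Web Mercator is spherical with R = a = 6378137 m.
x = R·λ = 6378137 × 0.578573156 = 3690218.856 m.
y = R·ln tan(π/4 + φ/2) = 6378137 × 0.556410748 = 3548863.982 m.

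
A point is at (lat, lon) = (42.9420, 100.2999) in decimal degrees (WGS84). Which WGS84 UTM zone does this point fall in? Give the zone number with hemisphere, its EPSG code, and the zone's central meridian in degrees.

Zone 47N (EPSG:32647), central meridian 99°

UTM zone = ⌊(λ + 180)/6⌋ + 1; 100.2999° ∈ [96°, 102°) → zone 47.
Hemisphere: N (φ ≥ 0).
Central meridian λ₀ = 6×47 − 183 = 99°.
EPSG code: 32647.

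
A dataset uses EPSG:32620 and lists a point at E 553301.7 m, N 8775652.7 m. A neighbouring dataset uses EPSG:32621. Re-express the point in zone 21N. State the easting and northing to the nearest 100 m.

UTM 20N → geographic: φ = 79.04059967°, λ = -60.48779898°.
UTM 21N (λ₀ = -57°) forward: E = 426019.316 m, N = 8776716.676 m.

E 426000 m, N 8776700 m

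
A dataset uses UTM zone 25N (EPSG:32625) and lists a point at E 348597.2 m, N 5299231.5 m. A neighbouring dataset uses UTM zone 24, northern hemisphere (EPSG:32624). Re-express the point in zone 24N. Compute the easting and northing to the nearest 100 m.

UTM 25N → geographic: φ = 47.82860025°, λ = -35.02299974°.
UTM 24N (λ₀ = -39°) forward: E = 797624.256 m, N = 5304911.481 m.

E 797600 m, N 5304900 m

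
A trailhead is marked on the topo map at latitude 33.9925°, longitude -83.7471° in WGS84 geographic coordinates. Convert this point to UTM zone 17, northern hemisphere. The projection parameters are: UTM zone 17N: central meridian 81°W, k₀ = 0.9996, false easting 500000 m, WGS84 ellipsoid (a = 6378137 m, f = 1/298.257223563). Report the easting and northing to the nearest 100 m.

Zone 17 central meridian λ₀ = 6×17 − 183 = -81°; Δλ = -2.7471°.
Transverse Mercator on WGS84 with k₀ = 0.9996 gives E = 246252.246 m, N = 3764726.915 m.

E 246300 m, N 3764700 m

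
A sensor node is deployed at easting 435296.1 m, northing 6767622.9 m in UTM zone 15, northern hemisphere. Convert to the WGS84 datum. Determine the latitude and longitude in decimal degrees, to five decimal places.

Zone 15N: λ₀ = -93°, k₀ = 0.9996, false easting 500000 m.
Meridian distance M = (N − FN)/k₀ = 6770331.0 m.
Inverse transverse Mercator on WGS84 gives φ = 61.03810001°, λ = -94.19779995°.

lat 61.03810°, lon -94.19780°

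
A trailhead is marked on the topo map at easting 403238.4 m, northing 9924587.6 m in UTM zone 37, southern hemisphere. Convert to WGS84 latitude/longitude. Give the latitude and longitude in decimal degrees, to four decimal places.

Zone 37S: λ₀ = 39°, k₀ = 0.9996, false easting 500000 m, false northing 10000000 m.
Meridian distance M = (N − FN)/k₀ = -75442.6 m.
Inverse transverse Mercator on WGS84 gives φ = -0.68220021°, λ = 38.13040030°.

lat -0.6822°, lon 38.1304°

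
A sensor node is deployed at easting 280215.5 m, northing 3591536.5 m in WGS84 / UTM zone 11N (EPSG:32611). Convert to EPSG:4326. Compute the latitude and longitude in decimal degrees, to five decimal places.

lat 32.43930°, lon -119.33780°

Zone 11N: λ₀ = -117°, k₀ = 0.9996, false easting 500000 m.
Meridian distance M = (N − FN)/k₀ = 3592973.7 m.
Inverse transverse Mercator on WGS84 gives φ = 32.43930036°, λ = -119.33780033°.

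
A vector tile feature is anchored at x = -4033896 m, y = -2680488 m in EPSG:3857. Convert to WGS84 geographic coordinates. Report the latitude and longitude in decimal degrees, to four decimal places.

R = 6378137 m. λ = x/R = -36.23710431°.
φ = 2·arctan(exp(y/R)) − 90° = 2·arctan(0.65687) − 90° = -23.40019719°.

lat -23.4002°, lon -36.2371°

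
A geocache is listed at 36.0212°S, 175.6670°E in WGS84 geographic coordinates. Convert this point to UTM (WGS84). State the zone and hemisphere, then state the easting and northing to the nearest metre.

Longitude 175.6670° lies in the 6° band [174°, 180°), giving zone 60; latitude is south of the equator, so 60S.
Zone 60 central meridian λ₀ = 6×60 − 183 = 177°; Δλ = -1.3330°.
Transverse Mercator on WGS84 with k₀ = 0.9996 gives E = 379888.671 m, N = 6012878.389 m.

Zone 60S: E 379889 m, N 6012878 m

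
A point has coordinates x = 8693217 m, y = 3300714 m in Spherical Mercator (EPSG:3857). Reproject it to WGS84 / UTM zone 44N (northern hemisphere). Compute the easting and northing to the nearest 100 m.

E 215100 m, N 3146000 m

Web Mercator inverse (R = 6378137 m) → φ = 28.40960144°, λ = 78.09249699°.
UTM 44N forward: E = 215147.838 m, N = 3146017.911 m.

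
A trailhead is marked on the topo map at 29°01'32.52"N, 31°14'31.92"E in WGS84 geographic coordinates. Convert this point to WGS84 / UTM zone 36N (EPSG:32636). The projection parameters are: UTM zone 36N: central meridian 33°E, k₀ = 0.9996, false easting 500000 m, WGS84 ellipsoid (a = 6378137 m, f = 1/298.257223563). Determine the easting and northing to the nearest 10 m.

E 328820 m, N 3212110 m

Zone 36 central meridian λ₀ = 6×36 − 183 = 33°; Δλ = -1.7578°.
Transverse Mercator on WGS84 with k₀ = 0.9996 gives E = 328818.452 m, N = 3212107.296 m.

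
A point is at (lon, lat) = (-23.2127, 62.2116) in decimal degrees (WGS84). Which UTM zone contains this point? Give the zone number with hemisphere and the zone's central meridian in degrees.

UTM zone = ⌊(λ + 180)/6⌋ + 1; -23.2127° ∈ [-24°, -18°) → zone 27.
Hemisphere: N (φ ≥ 0).
Central meridian λ₀ = 6×27 − 183 = -21°.

Zone 27N, central meridian -21°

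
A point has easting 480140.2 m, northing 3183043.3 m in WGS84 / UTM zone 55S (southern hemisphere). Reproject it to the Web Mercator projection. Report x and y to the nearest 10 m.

Unproject from UTM 55S (λ₀ = 147°) → φ = -61.48579997°, λ = 146.62709973°.
Web Mercator (R = 6378137 m): x = 16322454.079 m, y = -8738233.373 m.

x 16322450 m, y -8738230 m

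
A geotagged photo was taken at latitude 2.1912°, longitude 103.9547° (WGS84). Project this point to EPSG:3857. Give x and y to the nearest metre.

Web Mercator is spherical with R = a = 6378137 m.
x = R·λ = 6378137 × 1.814351788 = 11572184.270 m.
y = R·ln tan(π/4 + φ/2) = 6378137 × 0.038252980 = 243982.749 m.

x 11572184 m, y 243983 m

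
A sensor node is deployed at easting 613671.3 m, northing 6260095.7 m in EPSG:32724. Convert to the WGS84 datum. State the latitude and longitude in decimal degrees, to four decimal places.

lat -33.7932°, lon -37.7721°

Zone 24S: λ₀ = -39°, k₀ = 0.9996, false easting 500000 m, false northing 10000000 m.
Meridian distance M = (N − FN)/k₀ = -3741400.9 m.
Inverse transverse Mercator on WGS84 gives φ = -33.79319981°, λ = -37.77209996°.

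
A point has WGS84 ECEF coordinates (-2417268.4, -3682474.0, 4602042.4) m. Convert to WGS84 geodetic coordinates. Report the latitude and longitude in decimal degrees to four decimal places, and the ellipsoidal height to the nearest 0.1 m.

lat 46.4455°, lon -123.2819°, h 3496.9 m

λ = atan2(Y, X) = -123.28190029°; p = √(X²+Y²) = 4404974.6 m.
Bowring's method on WGS84 (a = 6378137 m, b = 6356752.314 m) gives φ = 46.44550055°, h = 3496.903 m.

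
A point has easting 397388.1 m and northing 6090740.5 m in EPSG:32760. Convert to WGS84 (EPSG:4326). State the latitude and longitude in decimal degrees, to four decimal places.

lat -35.3213°, lon 175.8711°

Zone 60S: λ₀ = 177°, k₀ = 0.9996, false easting 500000 m, false northing 10000000 m.
Meridian distance M = (N − FN)/k₀ = -3910823.8 m.
Inverse transverse Mercator on WGS84 gives φ = -35.32130040°, λ = 175.87110021°.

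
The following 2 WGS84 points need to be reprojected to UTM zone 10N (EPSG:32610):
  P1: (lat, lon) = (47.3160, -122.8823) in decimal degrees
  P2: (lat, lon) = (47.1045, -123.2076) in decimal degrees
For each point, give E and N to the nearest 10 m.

P1: E 508900 m, N 5240290 m; P2: E 484250 m, N 5216800 m

UTM zone 10N: λ₀ = -123°, k₀ = 0.9996.
P1 (47.3160°, -122.8823°) → (508895.315, 5240287.734) m.
P2 (47.1045°, -123.2076°) → (484247.892, 5216797.829) m.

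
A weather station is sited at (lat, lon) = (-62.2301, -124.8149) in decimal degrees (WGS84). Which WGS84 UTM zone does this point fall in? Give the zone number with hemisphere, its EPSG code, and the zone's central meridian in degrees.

UTM zone = ⌊(λ + 180)/6⌋ + 1; -124.8149° ∈ [-126°, -120°) → zone 10.
Hemisphere: S (φ < 0).
Central meridian λ₀ = 6×10 − 183 = -123°.
EPSG code: 32710.

Zone 10S (EPSG:32710), central meridian -123°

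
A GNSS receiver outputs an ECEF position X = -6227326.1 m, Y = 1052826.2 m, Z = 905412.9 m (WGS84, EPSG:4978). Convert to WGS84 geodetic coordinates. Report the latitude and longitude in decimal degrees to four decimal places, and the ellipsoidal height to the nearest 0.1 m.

lat 8.2125°, lon 170.4040°, h 2562.7 m

λ = atan2(Y, X) = 170.40399990°; p = √(X²+Y²) = 6315697.4 m.
Bowring's method on WGS84 (a = 6378137 m, b = 6356752.314 m) gives φ = 8.21250033°, h = 2562.688 m.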